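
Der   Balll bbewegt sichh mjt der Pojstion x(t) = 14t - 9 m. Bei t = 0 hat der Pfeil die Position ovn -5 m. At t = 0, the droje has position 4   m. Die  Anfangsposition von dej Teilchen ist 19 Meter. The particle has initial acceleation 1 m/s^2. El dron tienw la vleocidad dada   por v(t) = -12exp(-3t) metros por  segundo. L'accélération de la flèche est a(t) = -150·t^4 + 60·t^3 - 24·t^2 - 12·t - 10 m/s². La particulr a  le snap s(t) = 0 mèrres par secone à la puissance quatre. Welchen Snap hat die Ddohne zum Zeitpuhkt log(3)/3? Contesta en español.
Debemos derivar nuestra ecuación de la velocidad v(t) = -12·exp(-3·t) 3 veces. La derivada de la velocidad da la aceleración: a(t) = 36·exp(-3·t). Derivando la aceleración, obtenemos la sacudida: j(t) = -108·exp(-3·t). La derivada de la sacudida da el snap: s(t) = 324·exp(-3·t). De la ecuación del snap s(t) = 324·exp(-3·t), sustituimos t = log(3)/3 para obtener s = 108.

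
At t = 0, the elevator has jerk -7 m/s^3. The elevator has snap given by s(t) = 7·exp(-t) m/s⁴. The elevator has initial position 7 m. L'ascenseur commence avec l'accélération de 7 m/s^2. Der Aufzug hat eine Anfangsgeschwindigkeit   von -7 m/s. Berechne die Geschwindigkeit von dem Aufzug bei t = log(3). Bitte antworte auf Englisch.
To find the answer, we compute 3 antiderivatives of s(t) = 7·exp(-t). Integrating snap and using the initial condition j(0) = -7, we get j(t) = -7·exp(-t). The integral of jerk is acceleration. Using a(0) = 7, we get a(t) = 7·exp(-t). Taking ∫a(t)dt and applying v(0) = -7, we find v(t) = -7·exp(-t). From the given velocity equation v(t) = -7·exp(-t), we substitute t = log(3) to get v = -7/3.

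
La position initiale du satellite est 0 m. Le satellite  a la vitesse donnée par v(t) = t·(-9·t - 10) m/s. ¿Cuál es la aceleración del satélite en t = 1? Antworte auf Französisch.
Nous devons dériver notre équation de la vitesse v(t) = t·(-9·t - 10) 1 fois. La dérivée de la vitesse donne l'accélération: a(t) = -18·t - 10. Nous avons l'accélération a(t) = -18·t - 10. En substituant t = 1: a(1) = -28.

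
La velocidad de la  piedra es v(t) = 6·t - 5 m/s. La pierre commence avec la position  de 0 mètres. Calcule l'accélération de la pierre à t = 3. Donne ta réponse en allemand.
Ausgehend von der Geschwindigkeit v(t) = 6·t - 5, nehmen wir 1 Ableitung. Durch Ableiten von der Geschwindigkeit erhalten wir die Beschleunigung: a(t) = 6. Mit a(t) = 6 und Einsetzen von t = 3, finden wir a = 6.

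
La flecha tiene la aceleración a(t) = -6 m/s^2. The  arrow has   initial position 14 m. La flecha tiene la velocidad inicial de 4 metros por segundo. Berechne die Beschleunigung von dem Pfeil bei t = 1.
Wir haben die Beschleunigung a(t) = -6. Durch Einsetzen von t = 1: a(1) = -6.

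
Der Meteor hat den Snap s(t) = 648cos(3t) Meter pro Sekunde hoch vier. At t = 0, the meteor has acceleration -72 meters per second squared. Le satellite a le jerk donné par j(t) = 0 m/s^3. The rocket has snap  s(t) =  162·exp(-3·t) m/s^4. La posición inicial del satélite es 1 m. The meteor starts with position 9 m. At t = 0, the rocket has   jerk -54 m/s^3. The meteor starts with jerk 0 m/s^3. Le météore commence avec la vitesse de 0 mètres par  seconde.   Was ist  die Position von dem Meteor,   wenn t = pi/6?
Wir müssen die Stammfunktion unserer Gleichung für den Snap s(t) = 648·cos(3·t) 4-mal finden. Die Stammfunktion von dem Snap ist der Ruck. Mit j(0) = 0 erhalten wir j(t) = 216·sin(3·t). Die Stammfunktion von dem Ruck, mit a(0) = -72, ergibt die Beschleunigung: a(t) = -72·cos(3·t). Die Stammfunktion von der Beschleunigung ist die Geschwindigkeit. Mit v(0) = 0 erhalten wir v(t) = -24·sin(3·t). Mit ∫v(t)dt und Anwendung von x(0) = 9, finden wir x(t) = 8·cos(3·t) + 1. Wir haben die Position x(t) = 8·cos(3·t) + 1. Durch Einsetzen von t = pi/6: x(pi/6) = 1.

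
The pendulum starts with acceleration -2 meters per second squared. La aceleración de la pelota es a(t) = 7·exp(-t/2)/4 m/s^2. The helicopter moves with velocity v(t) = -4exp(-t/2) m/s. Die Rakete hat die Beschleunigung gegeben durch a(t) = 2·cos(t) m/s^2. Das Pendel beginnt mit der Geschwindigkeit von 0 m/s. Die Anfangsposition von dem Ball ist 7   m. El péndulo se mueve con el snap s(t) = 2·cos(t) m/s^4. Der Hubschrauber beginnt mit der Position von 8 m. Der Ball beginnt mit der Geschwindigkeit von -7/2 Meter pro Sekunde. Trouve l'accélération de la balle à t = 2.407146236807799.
De l'équation de l'accélération a(t) = 7·exp(-t/2)/4, nous substituons t = 2.407146236807799 pour obtenir a = 0.525209877048726.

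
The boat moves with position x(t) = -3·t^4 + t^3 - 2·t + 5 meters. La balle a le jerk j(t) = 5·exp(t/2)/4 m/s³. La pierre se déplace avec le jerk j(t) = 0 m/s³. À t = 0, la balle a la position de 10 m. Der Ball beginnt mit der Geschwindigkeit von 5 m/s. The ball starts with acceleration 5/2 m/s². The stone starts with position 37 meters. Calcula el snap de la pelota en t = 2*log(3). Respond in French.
En partant du jerk j(t) = 5·exp(t/2)/4, nous prenons 1 dérivée. En dérivant le jerk, nous obtenons le snap: s(t) = 5·exp(t/2)/8. Nous avons le snap s(t) = 5·exp(t/2)/8. En substituant t = 2*log(3): s(2*log(3)) = 15/8.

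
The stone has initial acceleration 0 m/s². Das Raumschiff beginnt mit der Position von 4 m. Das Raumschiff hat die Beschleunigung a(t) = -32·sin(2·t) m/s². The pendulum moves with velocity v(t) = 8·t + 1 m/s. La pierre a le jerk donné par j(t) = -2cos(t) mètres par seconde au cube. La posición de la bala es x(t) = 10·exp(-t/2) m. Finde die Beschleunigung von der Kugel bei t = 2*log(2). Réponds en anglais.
Starting from position x(t) = 10·exp(-t/2), we take 2 derivatives. Taking d/dt of x(t), we find v(t) = -5·exp(-t/2). Taking d/dt of v(t), we find a(t) = 5·exp(-t/2)/2. Using a(t) = 5·exp(-t/2)/2 and substituting t = 2*log(2), we find a = 5/4.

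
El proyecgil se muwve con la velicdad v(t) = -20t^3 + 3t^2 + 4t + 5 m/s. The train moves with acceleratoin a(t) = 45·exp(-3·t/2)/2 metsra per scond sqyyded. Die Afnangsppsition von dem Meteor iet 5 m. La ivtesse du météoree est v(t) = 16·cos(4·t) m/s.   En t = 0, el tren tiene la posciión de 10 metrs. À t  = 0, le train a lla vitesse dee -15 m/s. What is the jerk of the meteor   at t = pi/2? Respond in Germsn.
Ausgehend von der Geschwindigkeit v(t) = 16·cos(4·t), nehmen wir 2 Ableitungen. Durch Ableiten von der Geschwindigkeit erhalten wir die Beschleunigung: a(t) = -64·sin(4·t). Mit d/dt von a(t) finden wir j(t) = -256·cos(4·t). Aus der Gleichung für den Ruck j(t) = -256·cos(4·t), setzen wir t = pi/2 ein und erhalten j = -256.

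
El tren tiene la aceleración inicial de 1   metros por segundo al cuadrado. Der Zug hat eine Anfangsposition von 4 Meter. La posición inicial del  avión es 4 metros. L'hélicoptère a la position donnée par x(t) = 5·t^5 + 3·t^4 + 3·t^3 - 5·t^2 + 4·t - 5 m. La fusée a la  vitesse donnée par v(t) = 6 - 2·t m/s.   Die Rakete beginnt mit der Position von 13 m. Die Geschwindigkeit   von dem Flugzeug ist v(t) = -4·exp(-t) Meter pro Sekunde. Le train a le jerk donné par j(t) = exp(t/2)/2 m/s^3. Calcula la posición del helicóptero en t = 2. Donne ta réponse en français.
Nous avons la position x(t) = 5·t^5 + 3·t^4 + 3·t^3 - 5·t^2 + 4·t - 5. En substituant t = 2: x(2) = 215.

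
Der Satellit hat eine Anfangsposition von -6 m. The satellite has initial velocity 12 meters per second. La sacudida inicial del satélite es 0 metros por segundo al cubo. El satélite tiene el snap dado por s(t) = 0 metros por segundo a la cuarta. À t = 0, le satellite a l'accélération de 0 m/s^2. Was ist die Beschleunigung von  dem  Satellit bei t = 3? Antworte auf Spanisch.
Partiendo del snap s(t) = 0, tomamos 2 antiderivadas. Integrando el snap y usando la condición inicial j(0) = 0, obtenemos j(t) = 0. La integral de la sacudida es la aceleración. Usando a(0) = 0, obtenemos a(t) = 0. De la ecuación de la aceleración a(t) = 0, sustituimos t = 3 para obtener a = 0.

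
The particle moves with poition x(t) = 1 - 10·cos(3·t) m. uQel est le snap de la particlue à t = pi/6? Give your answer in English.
We must differentiate our position equation x(t) = 1 - 10·cos(3·t) 4 times. Taking d/dt of x(t), we find v(t) = 30·sin(3·t). Taking d/dt of v(t), we find a(t) = 90·cos(3·t). Taking d/dt of a(t), we find j(t) = -270·sin(3·t). Differentiating jerk, we get snap: s(t) = -810·cos(3·t). We have snap s(t) = -810·cos(3·t). Substituting t = pi/6: s(pi/6) = 0.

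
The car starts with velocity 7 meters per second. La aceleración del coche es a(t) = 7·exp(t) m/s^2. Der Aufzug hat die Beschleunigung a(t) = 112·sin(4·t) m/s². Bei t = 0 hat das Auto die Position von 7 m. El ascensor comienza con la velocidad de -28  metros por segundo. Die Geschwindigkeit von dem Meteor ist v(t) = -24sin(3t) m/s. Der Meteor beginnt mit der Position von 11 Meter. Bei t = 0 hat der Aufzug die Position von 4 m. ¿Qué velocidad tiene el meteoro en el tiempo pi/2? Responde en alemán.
Mit v(t) = -24·sin(3·t) und Einsetzen von t = pi/2, finden wir v = 24.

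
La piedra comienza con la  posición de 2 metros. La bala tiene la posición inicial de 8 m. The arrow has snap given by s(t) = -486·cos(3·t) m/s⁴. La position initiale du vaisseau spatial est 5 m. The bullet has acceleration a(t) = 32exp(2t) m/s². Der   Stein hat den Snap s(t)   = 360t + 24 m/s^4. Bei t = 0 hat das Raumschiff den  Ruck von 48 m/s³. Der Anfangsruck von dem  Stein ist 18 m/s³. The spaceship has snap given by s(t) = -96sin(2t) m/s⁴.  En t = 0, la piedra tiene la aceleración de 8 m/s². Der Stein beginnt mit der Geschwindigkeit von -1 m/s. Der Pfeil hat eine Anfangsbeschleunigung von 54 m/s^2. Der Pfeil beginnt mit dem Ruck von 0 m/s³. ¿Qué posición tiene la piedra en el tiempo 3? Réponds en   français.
En partant du snap s(t) = 360·t + 24, nous prenons 4 intégrales. En intégrant le snap et en utilisant la condition initiale j(0) = 18, nous obtenons j(t) = 180·t^2 + 24·t + 18. La primitive du jerk, avec a(0) = 8, donne l'accélération: a(t) = 60·t^3 + 12·t^2 + 18·t + 8. En prenant ∫a(t)dt et en appliquant v(0) = -1, nous trouvons v(t) = 15·t^4 + 4·t^3 + 9·t^2 + 8·t - 1. En intégrant la vitesse et en utilisant la condition initiale x(0) = 2, nous obtenons x(t) = 3·t^5 + t^4 + 3·t^3 + 4·t^2 - t + 2. De l'équation de la position x(t) = 3·t^5 + t^4 + 3·t^3 + 4·t^2 - t + 2, nous substituons t = 3 pour obtenir x = 926.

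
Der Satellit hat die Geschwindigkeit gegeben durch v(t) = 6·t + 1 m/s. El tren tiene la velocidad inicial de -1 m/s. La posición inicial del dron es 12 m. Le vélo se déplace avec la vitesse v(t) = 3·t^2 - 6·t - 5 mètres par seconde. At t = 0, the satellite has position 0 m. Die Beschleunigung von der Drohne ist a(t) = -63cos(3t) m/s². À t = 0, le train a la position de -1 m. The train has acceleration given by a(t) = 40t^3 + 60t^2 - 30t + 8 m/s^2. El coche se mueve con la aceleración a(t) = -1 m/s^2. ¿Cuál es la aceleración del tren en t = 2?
Usando a(t) = 40·t^3 + 60·t^2 - 30·t + 8 y sustituyendo t = 2, encontramos a = 508.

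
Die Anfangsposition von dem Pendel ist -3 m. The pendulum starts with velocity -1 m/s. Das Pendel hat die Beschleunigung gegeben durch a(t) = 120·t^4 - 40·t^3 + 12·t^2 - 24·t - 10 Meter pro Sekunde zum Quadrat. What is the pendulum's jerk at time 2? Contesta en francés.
Pour résoudre ceci, nous devons prendre 1 dérivée de notre équation de l'accélération a(t) = 120·t^4 - 40·t^3 + 12·t^2 - 24·t - 10. La dérivée de l'accélération donne le jerk: j(t) = 480·t^3 - 120·t^2 + 24·t - 24. En utilisant j(t) = 480·t^3 - 120·t^2 + 24·t - 24 et en substituant t = 2, nous trouvons j = 3384.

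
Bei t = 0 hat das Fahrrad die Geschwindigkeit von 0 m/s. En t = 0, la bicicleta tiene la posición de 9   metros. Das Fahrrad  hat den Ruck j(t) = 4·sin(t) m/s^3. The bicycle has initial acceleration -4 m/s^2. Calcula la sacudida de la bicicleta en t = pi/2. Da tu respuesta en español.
De la ecuación de la sacudida j(t) = 4·sin(t), sustituimos t = pi/2 para obtener j = 4.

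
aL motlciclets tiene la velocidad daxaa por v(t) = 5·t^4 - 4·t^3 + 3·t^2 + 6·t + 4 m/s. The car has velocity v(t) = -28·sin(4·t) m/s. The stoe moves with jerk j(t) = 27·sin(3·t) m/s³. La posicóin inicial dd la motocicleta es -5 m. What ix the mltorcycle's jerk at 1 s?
To solve this, we need to take 2 derivatives of our velocity equation v(t) = 5·t^4 - 4·t^3 + 3·t^2 + 6·t + 4. Taking d/dt of v(t), we find a(t) = 20·t^3 - 12·t^2 + 6·t + 6. Taking d/dt of a(t), we find j(t) = 60·t^2 - 24·t + 6. From the given jerk equation j(t) = 60·t^2 - 24·t + 6, we substitute t = 1 to get j = 42.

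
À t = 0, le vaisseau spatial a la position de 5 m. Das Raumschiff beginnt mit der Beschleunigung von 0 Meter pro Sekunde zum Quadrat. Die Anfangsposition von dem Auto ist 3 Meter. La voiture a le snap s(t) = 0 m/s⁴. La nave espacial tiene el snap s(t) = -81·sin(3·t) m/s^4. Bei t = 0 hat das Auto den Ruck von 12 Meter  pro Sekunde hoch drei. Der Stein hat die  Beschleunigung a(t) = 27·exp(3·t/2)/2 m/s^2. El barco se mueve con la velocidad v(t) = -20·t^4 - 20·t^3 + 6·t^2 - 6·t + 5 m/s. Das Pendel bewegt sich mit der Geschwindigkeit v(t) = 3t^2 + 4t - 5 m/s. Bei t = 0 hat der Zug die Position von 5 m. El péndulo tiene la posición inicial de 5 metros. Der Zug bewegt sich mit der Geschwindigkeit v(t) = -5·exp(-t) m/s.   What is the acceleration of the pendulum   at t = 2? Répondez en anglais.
We must differentiate our velocity equation v(t) = 3·t^2 + 4·t - 5 1 time. Taking d/dt of v(t), we find a(t) = 6·t + 4. From the given acceleration equation a(t) = 6·t + 4, we substitute t = 2 to get a = 16.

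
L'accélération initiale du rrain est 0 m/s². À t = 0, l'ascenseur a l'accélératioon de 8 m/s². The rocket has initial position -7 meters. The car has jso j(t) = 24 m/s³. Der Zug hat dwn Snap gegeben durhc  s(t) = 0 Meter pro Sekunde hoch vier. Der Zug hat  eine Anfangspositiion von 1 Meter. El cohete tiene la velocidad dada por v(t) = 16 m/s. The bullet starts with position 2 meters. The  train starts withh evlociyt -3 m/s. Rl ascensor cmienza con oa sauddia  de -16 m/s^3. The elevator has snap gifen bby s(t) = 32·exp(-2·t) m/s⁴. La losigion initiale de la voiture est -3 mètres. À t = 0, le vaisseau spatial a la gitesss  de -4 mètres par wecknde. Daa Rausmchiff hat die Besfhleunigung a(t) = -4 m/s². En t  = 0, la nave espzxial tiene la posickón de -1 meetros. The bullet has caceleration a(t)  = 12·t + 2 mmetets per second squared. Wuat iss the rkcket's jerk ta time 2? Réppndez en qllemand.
Um dies zu lösen, müssen wir 2 Ableitungen unserer Gleichung für die Geschwindigkeit v(t) = 16 nehmen. Durch Ableiten von der Geschwindigkeit erhalten wir die Beschleunigung: a(t) = 0. Mit d/dt von a(t) finden wir j(t) = 0. Wir haben den Ruck j(t) = 0. Durch Einsetzen von t = 2: j(2) = 0.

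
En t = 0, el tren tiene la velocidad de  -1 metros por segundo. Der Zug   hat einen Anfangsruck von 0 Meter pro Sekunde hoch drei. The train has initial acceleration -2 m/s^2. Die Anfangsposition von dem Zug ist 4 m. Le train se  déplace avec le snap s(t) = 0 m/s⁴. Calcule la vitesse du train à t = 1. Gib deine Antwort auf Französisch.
Pour résoudre ceci, nous devons prendre 3 primitives de notre équation du snap s(t) = 0. L'intégrale du snap est le jerk. En utilisant j(0) = 0, nous obtenons j(t) = 0. En intégrant le jerk et en utilisant la condition initiale a(0) = -2, nous obtenons a(t) = -2. La primitive de l'accélération est la vitesse. En utilisant v(0) = -1, nous obtenons v(t) = -2·t - 1. Nous avons la vitesse v(t) = -2·t - 1. En substituant t = 1: v(1) = -3.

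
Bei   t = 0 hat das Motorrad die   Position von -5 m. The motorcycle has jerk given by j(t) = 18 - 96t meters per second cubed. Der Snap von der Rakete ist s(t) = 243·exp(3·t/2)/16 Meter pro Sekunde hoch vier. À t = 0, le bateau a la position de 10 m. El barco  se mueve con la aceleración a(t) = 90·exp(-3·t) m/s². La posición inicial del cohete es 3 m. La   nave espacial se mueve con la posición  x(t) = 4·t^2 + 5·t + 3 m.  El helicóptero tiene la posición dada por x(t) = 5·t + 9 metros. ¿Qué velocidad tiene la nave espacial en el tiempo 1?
Partiendo de la posición x(t) = 4·t^2 + 5·t + 3, tomamos 1 derivada. Tomando d/dt de x(t), encontramos v(t) = 8·t + 5. Tenemos la velocidad v(t) = 8·t + 5. Sustituyendo t = 1: v(1) = 13.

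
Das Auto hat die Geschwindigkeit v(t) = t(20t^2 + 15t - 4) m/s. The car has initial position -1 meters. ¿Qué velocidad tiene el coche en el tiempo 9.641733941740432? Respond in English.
From the given velocity equation v(t) = t·(20·t^2 + 15·t - 4), we substitute t = 9.641733941740432 to get v = 19282.3752551195.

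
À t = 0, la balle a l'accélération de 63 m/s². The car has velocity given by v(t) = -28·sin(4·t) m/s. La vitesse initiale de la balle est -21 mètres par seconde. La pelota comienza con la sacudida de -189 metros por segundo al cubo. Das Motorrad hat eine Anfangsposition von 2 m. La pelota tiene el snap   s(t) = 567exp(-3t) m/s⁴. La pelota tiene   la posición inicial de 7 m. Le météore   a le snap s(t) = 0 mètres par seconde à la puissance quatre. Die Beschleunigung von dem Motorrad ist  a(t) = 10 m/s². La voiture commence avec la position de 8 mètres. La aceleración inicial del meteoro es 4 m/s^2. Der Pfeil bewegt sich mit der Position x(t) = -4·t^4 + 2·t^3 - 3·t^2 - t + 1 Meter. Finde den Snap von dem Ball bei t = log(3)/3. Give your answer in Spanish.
Tenemos el snap s(t) = 567·exp(-3·t). Sustituyendo t = log(3)/3: s(log(3)/3) = 189.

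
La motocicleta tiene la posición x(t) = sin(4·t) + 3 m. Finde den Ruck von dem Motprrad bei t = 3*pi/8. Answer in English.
To solve this, we need to take 3 derivatives of our position equation x(t) = sin(4·t) + 3. The derivative of position gives velocity: v(t) = 4·cos(4·t). Taking d/dt of v(t), we find a(t) = -16·sin(4·t). The derivative of acceleration gives jerk: j(t) = -64·cos(4·t). Using j(t) = -64·cos(4·t) and substituting t = 3*pi/8, we find j = 0.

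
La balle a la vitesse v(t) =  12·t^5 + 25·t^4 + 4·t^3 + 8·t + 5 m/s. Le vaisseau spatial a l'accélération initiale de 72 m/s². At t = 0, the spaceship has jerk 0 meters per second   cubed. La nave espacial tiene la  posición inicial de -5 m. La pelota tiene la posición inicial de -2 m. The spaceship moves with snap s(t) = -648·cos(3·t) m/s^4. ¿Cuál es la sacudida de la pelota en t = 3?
Debemos derivar nuestra ecuación de la velocidad v(t) = 12·t^5 + 25·t^4 + 4·t^3 + 8·t + 5 2 veces. La derivada de la velocidad da la aceleración: a(t) = 60·t^4 + 100·t^3 + 12·t^2 + 8. Tomando d/dt de a(t), encontramos j(t) = 240·t^3 + 300·t^2 + 24·t. Usando j(t) = 240·t^3 + 300·t^2 + 24·t y sustituyendo t = 3, encontramos j = 9252.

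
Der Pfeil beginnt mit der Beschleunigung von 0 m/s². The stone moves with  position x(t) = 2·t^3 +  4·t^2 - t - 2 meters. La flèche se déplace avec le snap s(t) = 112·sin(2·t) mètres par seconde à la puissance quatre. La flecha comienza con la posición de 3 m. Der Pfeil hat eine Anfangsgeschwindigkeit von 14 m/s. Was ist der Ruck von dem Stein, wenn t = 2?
Um dies zu lösen, müssen wir 3 Ableitungen unserer Gleichung für die Position x(t) = 2·t^3 + 4·t^2 - t - 2 nehmen. Die Ableitung von der Position ergibt die Geschwindigkeit: v(t) = 6·t^2 + 8·t - 1. Mit d/dt von v(t) finden wir a(t) = 12·t + 8. Mit d/dt von a(t) finden wir j(t) = 12. Aus der Gleichung für den Ruck j(t) = 12, setzen wir t = 2 ein und erhalten j = 12.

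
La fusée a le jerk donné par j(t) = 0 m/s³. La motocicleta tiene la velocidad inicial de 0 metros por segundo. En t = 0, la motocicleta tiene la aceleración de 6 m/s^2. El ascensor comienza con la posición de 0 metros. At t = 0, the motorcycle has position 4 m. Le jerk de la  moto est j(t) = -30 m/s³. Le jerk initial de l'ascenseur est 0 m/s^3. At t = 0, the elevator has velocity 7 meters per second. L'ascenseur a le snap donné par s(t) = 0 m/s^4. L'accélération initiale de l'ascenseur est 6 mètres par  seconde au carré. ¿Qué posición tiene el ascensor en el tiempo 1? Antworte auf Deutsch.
Ausgehend von dem Snap s(t) = 0, nehmen wir 4 Integrale. Die Stammfunktion von dem Snap ist der Ruck. Mit j(0) = 0 erhalten wir j(t) = 0. Die Stammfunktion von dem Ruck ist die Beschleunigung. Mit a(0) = 6 erhalten wir a(t) = 6. Durch Integration von der Beschleunigung und Verwendung der Anfangsbedingung v(0) = 7, erhalten wir v(t) = 6·t + 7. Durch Integration von der Geschwindigkeit und Verwendung der Anfangsbedingung x(0) = 0, erhalten wir x(t) = 3·t^2 + 7·t. Mit x(t) = 3·t^2 + 7·t und Einsetzen von t = 1, finden wir x = 10.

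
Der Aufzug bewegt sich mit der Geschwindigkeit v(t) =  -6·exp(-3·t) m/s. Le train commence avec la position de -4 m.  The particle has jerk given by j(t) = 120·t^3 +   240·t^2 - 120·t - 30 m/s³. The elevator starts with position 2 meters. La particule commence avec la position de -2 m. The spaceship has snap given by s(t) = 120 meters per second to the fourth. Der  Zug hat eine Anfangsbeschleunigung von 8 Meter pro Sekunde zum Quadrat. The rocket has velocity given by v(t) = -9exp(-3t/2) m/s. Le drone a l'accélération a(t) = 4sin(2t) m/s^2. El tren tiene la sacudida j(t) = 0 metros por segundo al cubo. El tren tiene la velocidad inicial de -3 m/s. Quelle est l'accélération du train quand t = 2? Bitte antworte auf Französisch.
En partant du jerk j(t) = 0, nous prenons 1 primitive. La primitive du jerk est l'accélération. En utilisant a(0) = 8, nous obtenons a(t) = 8. De l'équation de l'accélération a(t) = 8, nous substituons t = 2 pour obtenir a = 8.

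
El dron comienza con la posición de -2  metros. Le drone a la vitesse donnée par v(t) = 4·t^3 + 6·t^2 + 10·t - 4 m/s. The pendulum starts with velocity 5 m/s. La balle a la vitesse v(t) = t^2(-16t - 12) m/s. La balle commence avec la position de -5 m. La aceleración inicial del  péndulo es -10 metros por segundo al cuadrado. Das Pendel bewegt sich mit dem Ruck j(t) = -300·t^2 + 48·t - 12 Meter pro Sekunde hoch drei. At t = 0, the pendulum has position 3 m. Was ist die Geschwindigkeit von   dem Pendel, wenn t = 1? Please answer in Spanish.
Para resolver esto, necesitamos tomar 2 integrales de nuestra ecuación de la sacudida j(t) = -300·t^2 + 48·t - 12. Integrando la sacudida y usando la condición inicial a(0) = -10, obtenemos a(t) = -100·t^3 + 24·t^2 - 12·t - 10. La antiderivada de la aceleración es la velocidad. Usando v(0) = 5, obtenemos v(t) = -25·t^4 + 8·t^3 - 6·t^2 - 10·t + 5. Tenemos la velocidad v(t) = -25·t^4 + 8·t^3 - 6·t^2 - 10·t + 5. Sustituyendo t = 1: v(1) = -28.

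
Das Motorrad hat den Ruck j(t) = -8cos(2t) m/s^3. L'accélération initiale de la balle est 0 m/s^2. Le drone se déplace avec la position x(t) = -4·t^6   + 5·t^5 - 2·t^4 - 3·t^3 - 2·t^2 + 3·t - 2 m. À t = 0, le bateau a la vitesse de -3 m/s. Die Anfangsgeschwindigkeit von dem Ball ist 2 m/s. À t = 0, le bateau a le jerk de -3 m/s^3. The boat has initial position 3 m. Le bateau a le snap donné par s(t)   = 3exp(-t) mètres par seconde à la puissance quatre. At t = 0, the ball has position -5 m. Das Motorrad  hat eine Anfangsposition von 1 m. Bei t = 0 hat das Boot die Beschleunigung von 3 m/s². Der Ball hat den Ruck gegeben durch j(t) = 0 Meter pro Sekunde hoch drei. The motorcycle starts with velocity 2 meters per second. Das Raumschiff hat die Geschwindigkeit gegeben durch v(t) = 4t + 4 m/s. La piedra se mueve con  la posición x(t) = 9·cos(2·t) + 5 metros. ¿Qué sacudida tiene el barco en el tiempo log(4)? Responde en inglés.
We need to integrate our snap equation s(t) = 3·exp(-t) 1 time. Finding the integral of s(t) and using j(0) = -3: j(t) = -3·exp(-t). Using j(t) = -3·exp(-t) and substituting t = log(4), we find j = -3/4.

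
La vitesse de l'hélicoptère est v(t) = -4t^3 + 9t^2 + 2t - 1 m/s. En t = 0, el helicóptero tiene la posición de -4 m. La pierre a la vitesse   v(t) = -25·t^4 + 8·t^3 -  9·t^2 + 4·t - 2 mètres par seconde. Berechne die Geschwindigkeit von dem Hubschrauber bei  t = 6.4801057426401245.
Aus der Gleichung für die Geschwindigkeit v(t) = -4·t^3 + 9·t^2 + 2·t - 1, setzen wir t = 6.4801057426401245 ein und erhalten v = -698.558305571091.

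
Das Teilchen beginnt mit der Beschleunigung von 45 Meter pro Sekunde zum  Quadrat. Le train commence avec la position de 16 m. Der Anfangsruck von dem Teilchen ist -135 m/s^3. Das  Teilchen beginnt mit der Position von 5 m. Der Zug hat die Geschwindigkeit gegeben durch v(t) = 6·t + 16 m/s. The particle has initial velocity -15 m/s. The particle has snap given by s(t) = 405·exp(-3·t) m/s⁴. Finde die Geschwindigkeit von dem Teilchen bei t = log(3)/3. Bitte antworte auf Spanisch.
Necesitamos integrar nuestra ecuación del snap s(t) = 405·exp(-3·t) 3 veces. Integrando el snap y usando la condición inicial j(0) = -135, obtenemos j(t) = -135·exp(-3·t). Integrando la sacudida y usando la condición inicial a(0) = 45, obtenemos a(t) = 45·exp(-3·t). La antiderivada de la aceleración, con v(0) = -15, da la velocidad: v(t) = -15·exp(-3·t). De la ecuación de la velocidad v(t) = -15·exp(-3·t), sustituimos t = log(3)/3 para obtener v = -5.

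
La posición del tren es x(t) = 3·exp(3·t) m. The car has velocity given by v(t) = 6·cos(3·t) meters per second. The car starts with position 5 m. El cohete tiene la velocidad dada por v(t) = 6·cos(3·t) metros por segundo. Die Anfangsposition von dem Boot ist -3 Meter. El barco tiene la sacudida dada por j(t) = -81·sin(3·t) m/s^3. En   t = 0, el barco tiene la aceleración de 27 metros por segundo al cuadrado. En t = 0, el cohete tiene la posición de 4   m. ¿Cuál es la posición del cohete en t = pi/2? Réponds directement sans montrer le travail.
En t = pi/2, x = 2.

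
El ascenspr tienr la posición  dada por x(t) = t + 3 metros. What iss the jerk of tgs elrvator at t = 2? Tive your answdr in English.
We must differentiate our position equation x(t) = t + 3 3 times. Differentiating position, we get velocity: v(t) = 1. Differentiating velocity, we get acceleration: a(t) = 0. Differentiating acceleration, we get jerk: j(t) = 0. From the given jerk equation j(t) = 0, we substitute t = 2 to get j = 0.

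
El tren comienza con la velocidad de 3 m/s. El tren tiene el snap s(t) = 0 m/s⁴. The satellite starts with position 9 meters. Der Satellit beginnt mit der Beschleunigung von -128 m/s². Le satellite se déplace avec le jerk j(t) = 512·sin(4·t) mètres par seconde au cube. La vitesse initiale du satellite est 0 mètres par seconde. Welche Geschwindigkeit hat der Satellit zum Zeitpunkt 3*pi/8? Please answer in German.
Wir müssen unsere Gleichung für den Ruck j(t) = 512·sin(4·t) 2-mal integrieren. Mit ∫j(t)dt und Anwendung von a(0) = -128, finden wir a(t) = -128·cos(4·t). Mit ∫a(t)dt und Anwendung von v(0) = 0, finden wir v(t) = -32·sin(4·t). Aus der Gleichung für die Geschwindigkeit v(t) = -32·sin(4·t), setzen wir t = 3*pi/8 ein und erhalten v = 32.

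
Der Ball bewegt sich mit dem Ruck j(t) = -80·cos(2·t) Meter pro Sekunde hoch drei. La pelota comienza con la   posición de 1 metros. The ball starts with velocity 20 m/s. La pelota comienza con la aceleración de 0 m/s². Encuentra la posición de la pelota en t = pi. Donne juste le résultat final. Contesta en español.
La posición en t = pi es x = 1.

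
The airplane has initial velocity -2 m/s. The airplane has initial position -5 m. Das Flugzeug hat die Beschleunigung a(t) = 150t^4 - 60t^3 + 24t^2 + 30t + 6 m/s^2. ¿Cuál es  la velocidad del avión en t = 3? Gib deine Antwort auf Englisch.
We need to integrate our acceleration equation a(t) = 150·t^4 - 60·t^3 + 24·t^2 + 30·t + 6 1 time. Integrating acceleration and using the initial condition v(0) = -2, we get v(t) = 30·t^5 - 15·t^4 + 8·t^3 + 15·t^2 + 6·t - 2. Using v(t) = 30·t^5 - 15·t^4 + 8·t^3 + 15·t^2 + 6·t - 2 and substituting t = 3, we find v = 6442.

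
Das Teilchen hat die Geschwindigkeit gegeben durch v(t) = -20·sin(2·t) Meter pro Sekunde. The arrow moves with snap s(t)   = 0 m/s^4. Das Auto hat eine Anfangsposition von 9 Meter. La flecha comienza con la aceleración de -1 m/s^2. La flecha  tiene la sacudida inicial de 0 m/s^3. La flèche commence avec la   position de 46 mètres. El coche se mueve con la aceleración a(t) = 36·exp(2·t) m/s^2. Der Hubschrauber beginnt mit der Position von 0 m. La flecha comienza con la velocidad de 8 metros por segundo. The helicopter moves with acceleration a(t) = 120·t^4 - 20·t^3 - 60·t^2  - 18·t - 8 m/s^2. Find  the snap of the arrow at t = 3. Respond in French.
En utilisant s(t) = 0 et en substituant t = 3, nous trouvons s = 0.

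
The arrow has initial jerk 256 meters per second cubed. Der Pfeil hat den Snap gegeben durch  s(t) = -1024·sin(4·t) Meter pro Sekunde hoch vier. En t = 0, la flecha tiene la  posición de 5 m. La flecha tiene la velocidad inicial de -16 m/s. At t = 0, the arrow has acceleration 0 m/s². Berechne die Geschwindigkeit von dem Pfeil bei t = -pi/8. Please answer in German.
Wir müssen unsere Gleichung für den Snap s(t) = -1024·sin(4·t) 3-mal integrieren. Die Stammfunktion von dem Snap ist der Ruck. Mit j(0) = 256 erhalten wir j(t) = 256·cos(4·t). Das Integral von dem Ruck ist die Beschleunigung. Mit a(0) = 0 erhalten wir a(t) = 64·sin(4·t). Mit ∫a(t)dt und Anwendung von v(0) = -16, finden wir v(t) = -16·cos(4·t). Aus der Gleichung für die Geschwindigkeit v(t) = -16·cos(4·t), setzen wir t = -pi/8 ein und erhalten v = 0.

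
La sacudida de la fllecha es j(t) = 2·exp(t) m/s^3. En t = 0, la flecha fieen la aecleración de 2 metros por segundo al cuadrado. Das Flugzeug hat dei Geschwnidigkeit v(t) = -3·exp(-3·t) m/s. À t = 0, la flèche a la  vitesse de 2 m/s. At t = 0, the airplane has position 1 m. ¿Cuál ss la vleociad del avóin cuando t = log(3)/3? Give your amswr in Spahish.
De la ecuación de la velocidad v(t) = -3·exp(-3·t), sustituimos t = log(3)/3 para obtener v = -1.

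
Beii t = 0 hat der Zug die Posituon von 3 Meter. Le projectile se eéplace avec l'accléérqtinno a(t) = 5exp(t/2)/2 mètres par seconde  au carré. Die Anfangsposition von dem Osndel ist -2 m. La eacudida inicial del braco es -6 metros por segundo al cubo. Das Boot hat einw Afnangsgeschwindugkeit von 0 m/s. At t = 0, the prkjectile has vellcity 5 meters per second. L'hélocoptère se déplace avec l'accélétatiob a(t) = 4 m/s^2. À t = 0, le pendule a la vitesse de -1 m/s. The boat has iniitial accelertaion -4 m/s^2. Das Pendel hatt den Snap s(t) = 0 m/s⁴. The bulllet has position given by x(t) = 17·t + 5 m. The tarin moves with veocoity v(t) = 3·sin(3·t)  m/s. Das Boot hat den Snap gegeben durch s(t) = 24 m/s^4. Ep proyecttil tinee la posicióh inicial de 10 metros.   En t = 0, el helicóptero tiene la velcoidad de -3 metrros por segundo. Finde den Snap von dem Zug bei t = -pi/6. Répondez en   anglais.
To solve this, we need to take 3 derivatives of our velocity equation v(t) = 3·sin(3·t). Taking d/dt of v(t), we find a(t) = 9·cos(3·t). The derivative of acceleration gives jerk: j(t) = -27·sin(3·t). Differentiating jerk, we get snap: s(t) = -81·cos(3·t). We have snap s(t) = -81·cos(3·t). Substituting t = -pi/6: s(-pi/6) = 0.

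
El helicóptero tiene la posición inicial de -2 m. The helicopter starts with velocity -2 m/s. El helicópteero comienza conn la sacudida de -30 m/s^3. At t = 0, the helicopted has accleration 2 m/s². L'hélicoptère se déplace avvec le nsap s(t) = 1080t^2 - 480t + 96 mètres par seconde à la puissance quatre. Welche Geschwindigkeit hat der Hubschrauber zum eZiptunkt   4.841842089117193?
Wir müssen das Integral unserer Gleichung für den Snap s(t) = 1080·t^2 - 480·t + 96 3-mal finden. Mit ∫s(t)dt und Anwendung von j(0) = -30, finden wir j(t) = 360·t^3 - 240·t^2 + 96·t - 30. Durch Integration von dem Ruck und Verwendung der Anfangsbedingung a(0) = 2, erhalten wir a(t) = 90·t^4 - 80·t^3 + 48·t^2 - 30·t + 2. Mit ∫a(t)dt und Anwendung von v(0) = -2, finden wir v(t) = 18·t^5 - 20·t^4 + 16·t^3 - 15·t^2 + 2·t - 2. Mit v(t) = 18·t^5 - 20·t^4 + 16·t^3 - 15·t^2 + 2·t - 2 und Einsetzen von t = 4.841842089117193, finden wir v = 38379.1979200602.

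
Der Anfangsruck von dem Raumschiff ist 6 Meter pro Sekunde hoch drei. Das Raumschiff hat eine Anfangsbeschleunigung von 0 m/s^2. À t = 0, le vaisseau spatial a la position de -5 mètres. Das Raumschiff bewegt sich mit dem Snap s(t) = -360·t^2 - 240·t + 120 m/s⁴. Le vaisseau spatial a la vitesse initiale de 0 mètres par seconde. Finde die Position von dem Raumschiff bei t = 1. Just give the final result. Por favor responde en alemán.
Die Antwort ist -2.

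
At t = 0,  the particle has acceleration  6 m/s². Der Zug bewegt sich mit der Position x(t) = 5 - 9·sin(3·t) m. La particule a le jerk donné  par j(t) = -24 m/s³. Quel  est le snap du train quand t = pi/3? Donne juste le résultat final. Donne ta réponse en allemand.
Die Antwort ist 0.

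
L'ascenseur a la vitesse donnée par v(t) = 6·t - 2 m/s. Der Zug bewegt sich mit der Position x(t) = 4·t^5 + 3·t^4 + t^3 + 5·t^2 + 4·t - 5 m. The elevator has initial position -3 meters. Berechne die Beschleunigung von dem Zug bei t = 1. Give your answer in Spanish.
Partiendo de la posición x(t) = 4·t^5 + 3·t^4 + t^3 + 5·t^2 + 4·t - 5, tomamos 2 derivadas. La derivada de la posición da la velocidad: v(t) = 20·t^4 + 12·t^3 + 3·t^2 + 10·t + 4. Tomando d/dt de v(t), encontramos a(t) = 80·t^3 + 36·t^2 + 6·t + 10. Tenemos la aceleración a(t) = 80·t^3 + 36·t^2 + 6·t + 10. Sustituyendo t = 1: a(1) = 132.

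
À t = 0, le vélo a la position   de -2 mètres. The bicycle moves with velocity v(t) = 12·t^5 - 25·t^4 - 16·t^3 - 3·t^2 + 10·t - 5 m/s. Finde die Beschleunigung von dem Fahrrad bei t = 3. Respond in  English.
Starting from velocity v(t) = 12·t^5 - 25·t^4 - 16·t^3 - 3·t^2 + 10·t - 5, we take 1 derivative. Differentiating velocity, we get acceleration: a(t) = 60·t^4 - 100·t^3 - 48·t^2 - 6·t + 10. From the given acceleration equation a(t) = 60·t^4 - 100·t^3 - 48·t^2 - 6·t + 10, we substitute t = 3 to get a = 1720.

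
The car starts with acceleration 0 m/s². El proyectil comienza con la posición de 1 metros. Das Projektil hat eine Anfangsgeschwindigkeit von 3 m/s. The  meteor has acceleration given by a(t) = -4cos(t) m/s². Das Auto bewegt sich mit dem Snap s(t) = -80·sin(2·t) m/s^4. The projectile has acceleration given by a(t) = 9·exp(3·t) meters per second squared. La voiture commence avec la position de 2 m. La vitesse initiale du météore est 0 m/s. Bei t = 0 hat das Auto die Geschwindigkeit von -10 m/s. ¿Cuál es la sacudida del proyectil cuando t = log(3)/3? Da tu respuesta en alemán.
Ausgehend von der Beschleunigung a(t) = 9·exp(3·t), nehmen wir 1 Ableitung. Mit d/dt von a(t) finden wir j(t) = 27·exp(3·t). Aus der Gleichung für den Ruck j(t) = 27·exp(3·t), setzen wir t = log(3)/3 ein und erhalten j = 81.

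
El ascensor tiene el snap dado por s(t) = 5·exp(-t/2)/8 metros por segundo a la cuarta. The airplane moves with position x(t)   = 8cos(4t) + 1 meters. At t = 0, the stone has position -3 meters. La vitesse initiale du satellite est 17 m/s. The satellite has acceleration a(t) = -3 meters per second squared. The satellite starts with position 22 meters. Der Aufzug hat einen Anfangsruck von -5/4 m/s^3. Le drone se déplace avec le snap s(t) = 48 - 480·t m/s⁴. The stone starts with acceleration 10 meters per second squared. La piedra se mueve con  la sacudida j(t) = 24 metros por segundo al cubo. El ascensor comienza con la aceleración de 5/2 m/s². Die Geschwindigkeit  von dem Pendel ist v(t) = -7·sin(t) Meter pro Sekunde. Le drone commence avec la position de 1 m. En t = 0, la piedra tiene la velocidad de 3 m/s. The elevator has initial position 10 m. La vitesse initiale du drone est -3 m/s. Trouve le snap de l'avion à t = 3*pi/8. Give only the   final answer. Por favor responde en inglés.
The snap at t = 3*pi/8 is s = 0.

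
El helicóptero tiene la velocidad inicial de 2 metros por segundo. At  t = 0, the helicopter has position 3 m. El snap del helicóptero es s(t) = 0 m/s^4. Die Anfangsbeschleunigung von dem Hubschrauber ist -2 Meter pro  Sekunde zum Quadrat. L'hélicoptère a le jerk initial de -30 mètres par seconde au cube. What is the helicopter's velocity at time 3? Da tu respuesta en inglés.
We must find the antiderivative of our snap equation s(t) = 0 3 times. Finding the integral of s(t) and using j(0) = -30: j(t) = -30. Finding the integral of j(t) and using a(0) = -2: a(t) = -30·t - 2. Integrating acceleration and using the initial condition v(0) = 2, we get v(t) = -15·t^2 - 2·t + 2. Using v(t) = -15·t^2 - 2·t + 2 and substituting t = 3, we find v = -139.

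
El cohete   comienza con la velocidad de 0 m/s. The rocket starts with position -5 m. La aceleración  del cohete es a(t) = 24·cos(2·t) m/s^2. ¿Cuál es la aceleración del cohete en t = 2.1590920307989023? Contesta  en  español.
De la ecuación de la aceleración a(t) = 24·cos(2·t), sustituimos t = 2.1590920307989023 para obtener a = -9.21778104068235.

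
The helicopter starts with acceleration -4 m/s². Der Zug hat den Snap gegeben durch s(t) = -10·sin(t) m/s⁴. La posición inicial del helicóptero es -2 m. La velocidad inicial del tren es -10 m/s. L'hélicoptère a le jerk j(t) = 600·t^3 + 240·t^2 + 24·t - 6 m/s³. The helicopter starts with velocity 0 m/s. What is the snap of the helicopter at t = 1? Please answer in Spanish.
Para resolver esto, necesitamos tomar 1 derivada de nuestra ecuación de la sacudida j(t) = 600·t^3 + 240·t^2 + 24·t - 6. Derivando la sacudida, obtenemos el snap: s(t) = 1800·t^2 + 480·t + 24. Tenemos el snap s(t) = 1800·t^2 + 480·t + 24. Sustituyendo t = 1: s(1) = 2304.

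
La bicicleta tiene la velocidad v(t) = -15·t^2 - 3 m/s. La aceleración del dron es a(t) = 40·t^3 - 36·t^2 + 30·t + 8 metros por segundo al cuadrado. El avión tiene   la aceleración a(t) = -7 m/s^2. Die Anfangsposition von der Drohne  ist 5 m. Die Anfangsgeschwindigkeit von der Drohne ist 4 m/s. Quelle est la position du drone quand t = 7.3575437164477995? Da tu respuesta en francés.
Nous devons intégrer notre équation de l'accélération a(t) = 40·t^3 - 36·t^2 + 30·t + 8 2 fois. La primitive de l'accélération, avec v(0) = 4, donne la vitesse: v(t) = 10·t^4 - 12·t^3 + 15·t^2 + 8·t + 4. La primitive de la vitesse est la position. En utilisant x(0) = 5, nous obtenons x(t) = 2·t^5 - 3·t^4 + 5·t^3 + 4·t^2 + 4·t + 5. De l'équation de la position x(t) = 2·t^5 - 3·t^4 + 5·t^3 + 4·t^2 + 4·t + 5, nous substituons t = 7.3575437164477995 pour obtenir x = 36572.6579527216.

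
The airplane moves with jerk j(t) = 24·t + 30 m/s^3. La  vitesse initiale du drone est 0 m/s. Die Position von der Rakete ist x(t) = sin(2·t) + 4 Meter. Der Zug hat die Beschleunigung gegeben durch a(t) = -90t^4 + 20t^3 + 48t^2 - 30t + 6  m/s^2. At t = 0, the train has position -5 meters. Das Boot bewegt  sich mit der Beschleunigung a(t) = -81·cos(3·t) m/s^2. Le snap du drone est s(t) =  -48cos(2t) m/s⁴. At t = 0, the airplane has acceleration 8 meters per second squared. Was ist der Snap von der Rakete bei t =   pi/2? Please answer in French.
Pour résoudre ceci, nous devons prendre 4 dérivées de notre équation de la position x(t) = sin(2·t) + 4. En dérivant la position, nous obtenons la vitesse: v(t) = 2·cos(2·t). En dérivant la vitesse, nous obtenons l'accélération: a(t) = -4·sin(2·t). La dérivée de l'accélération donne le jerk: j(t) = -8·cos(2·t). La dérivée du jerk donne le snap: s(t) = 16·sin(2·t). Nous avons le snap s(t) = 16·sin(2·t). En substituant t = pi/2: s(pi/2) = 0.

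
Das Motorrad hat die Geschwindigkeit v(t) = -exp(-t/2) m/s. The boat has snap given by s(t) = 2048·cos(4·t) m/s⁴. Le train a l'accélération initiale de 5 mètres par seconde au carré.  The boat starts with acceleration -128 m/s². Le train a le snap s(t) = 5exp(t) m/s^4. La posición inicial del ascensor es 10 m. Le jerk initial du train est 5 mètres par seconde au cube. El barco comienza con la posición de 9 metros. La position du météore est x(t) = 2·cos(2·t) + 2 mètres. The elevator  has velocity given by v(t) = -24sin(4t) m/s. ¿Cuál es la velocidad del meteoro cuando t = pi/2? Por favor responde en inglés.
To solve this, we need to take 1 derivative of our position equation x(t) = 2·cos(2·t) + 2. The derivative of position gives velocity: v(t) = -4·sin(2·t). We have velocity v(t) = -4·sin(2·t). Substituting t = pi/2: v(pi/2) = 0.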